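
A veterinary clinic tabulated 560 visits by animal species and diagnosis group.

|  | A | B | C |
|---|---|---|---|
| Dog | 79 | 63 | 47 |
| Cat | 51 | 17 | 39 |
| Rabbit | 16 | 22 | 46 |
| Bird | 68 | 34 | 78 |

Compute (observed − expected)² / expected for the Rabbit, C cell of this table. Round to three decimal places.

6.675

Row total (Rabbit) = 84; column total (C) = 210; N = 560.
Expected count E = 84 × 210 / 560 = 31.5000.
Contribution = (O − E)²/E = (46 − 31.5000)² / 31.5000 = 6.675.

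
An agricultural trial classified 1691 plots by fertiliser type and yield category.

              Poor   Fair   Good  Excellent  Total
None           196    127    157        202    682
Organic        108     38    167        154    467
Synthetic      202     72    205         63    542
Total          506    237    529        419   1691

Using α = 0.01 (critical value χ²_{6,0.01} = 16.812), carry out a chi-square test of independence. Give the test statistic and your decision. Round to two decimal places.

121.60; reject H₀

Grand total N = 1691.
Expected counts (row total × column total / N):
  None, Poor: 682×506/1691 = 204.076
  None, Fair: 682×237/1691 = 95.585
  None, Good: 682×529/1691 = 213.352
  None, Excellent: 682×419/1691 = 168.988
  Organic, Poor: 467×506/1691 = 139.741
  Organic, Fair: 467×237/1691 = 65.452
  Organic, Good: 467×529/1691 = 146.093
  Organic, Excellent: 467×419/1691 = 115.714
  Synthetic, Poor: 542×506/1691 = 162.183
  Synthetic, Fair: 542×237/1691 = 75.963
  Synthetic, Good: 542×529/1691 = 169.555
  Synthetic, Excellent: 542×419/1691 = 134.298
Contributions (O − E)²/E:
  (196 − 204.076)²/204.076 = 0.3196
  (127 − 95.585)²/95.585 = 10.3249
  (157 − 213.352)²/213.352 = 14.8841
  (202 − 168.988)²/168.988 = 6.4489
  (108 − 139.741)²/139.741 = 7.2097
  (38 − 65.452)²/65.452 = 11.5140
  (167 − 146.093)²/146.093 = 2.9919
  (154 − 115.714)²/115.714 = 12.6676
  (202 − 162.183)²/162.183 = 9.7753
  (72 − 75.963)²/75.963 = 0.2068
  (205 − 169.555)²/169.555 = 7.4097
  (63 − 134.298)²/134.298 = 37.8517
χ² = 0.3196 + 10.3249 + 14.8841 + 6.4489 + 7.2097 + 11.5140 + 2.9919 + 12.6676 + 9.7753 + 0.2068 + 7.4097 + 37.8517 = 121.60
df = (3−1)(4−1) = 6. Since 121.60 > 16.812, reject the null hypothesis of independence at α = 0.01.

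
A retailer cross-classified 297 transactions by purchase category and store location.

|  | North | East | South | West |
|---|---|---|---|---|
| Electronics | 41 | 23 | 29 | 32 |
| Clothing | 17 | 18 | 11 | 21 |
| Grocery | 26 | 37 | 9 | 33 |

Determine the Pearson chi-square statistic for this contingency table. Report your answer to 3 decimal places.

15.977

Row totals: 125, 67, 105. Column totals: 84, 78, 49, 86. Grand total N = 297.
Expected counts (row total × column total / N):
  Electronics, North: 125×84/297 = 35.3535
  Electronics, East: 125×78/297 = 32.8283
  Electronics, South: 125×49/297 = 20.6229
  Electronics, West: 125×86/297 = 36.1953
  Clothing, North: 67×84/297 = 18.9495
  Clothing, East: 67×78/297 = 17.5960
  Clothing, South: 67×49/297 = 11.0539
  Clothing, West: 67×86/297 = 19.4007
  Grocery, North: 105×84/297 = 29.6970
  Grocery, East: 105×78/297 = 27.5758
  Grocery, South: 105×49/297 = 17.3232
  Grocery, West: 105×86/297 = 30.4040
Contributions (O − E)²/E:
  (41 − 35.3535)²/35.3535 = 0.9018
  (23 − 32.8283)²/32.8283 = 2.9424
  (29 − 20.6229)²/20.6229 = 3.4028
  (32 − 36.1953)²/36.1953 = 0.4863
  (17 − 18.9495)²/18.9495 = 0.2006
  (18 − 17.5960)²/17.5960 = 0.0093
  (11 − 11.0539)²/11.0539 = 0.0003
  (21 − 19.4007)²/19.4007 = 0.1318
  (26 − 29.6970)²/29.6970 = 0.4602
  (37 − 27.5758)²/27.5758 = 3.2208
  (9 − 17.3232)²/17.3232 = 3.9990
  (33 − 30.4040)²/30.4040 = 0.2217
χ² = 0.9018 + 2.9424 + 3.4028 + 0.4863 + 0.2006 + 0.0093 + 0.0003 + 0.1318 + 0.4602 + 3.2208 + 3.9990 + 0.2217 = 15.977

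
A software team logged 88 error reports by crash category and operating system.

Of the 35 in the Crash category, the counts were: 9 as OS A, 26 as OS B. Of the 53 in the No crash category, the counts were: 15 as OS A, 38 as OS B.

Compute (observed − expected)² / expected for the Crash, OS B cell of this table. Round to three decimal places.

0.012

Row total (Crash) = 35; column total (OS B) = 64; N = 88.
Expected count E = 35 × 64 / 88 = 25.4545.
Contribution = (O − E)²/E = (26 − 25.4545)² / 25.4545 = 0.012.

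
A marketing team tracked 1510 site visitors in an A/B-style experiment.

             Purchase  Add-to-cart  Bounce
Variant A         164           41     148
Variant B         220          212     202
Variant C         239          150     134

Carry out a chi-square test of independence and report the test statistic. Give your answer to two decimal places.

70.57

Row totals: 353, 634, 523. Column totals: 623, 403, 484. Grand total N = 1510.
Expected counts (row total × column total / N):
  Variant A, Purchase: 353×623/1510 = 145.642
  Variant A, Add-to-cart: 353×403/1510 = 94.211
  Variant A, Bounce: 353×484/1510 = 113.147
  Variant B, Purchase: 634×623/1510 = 261.577
  Variant B, Add-to-cart: 634×403/1510 = 169.207
  Variant B, Bounce: 634×484/1510 = 203.216
  Variant C, Purchase: 523×623/1510 = 215.781
  Variant C, Add-to-cart: 523×403/1510 = 139.582
  Variant C, Bounce: 523×484/1510 = 167.637
Contributions (O − E)²/E:
  (164 − 145.642)²/145.642 = 2.3140
  (41 − 94.211)²/94.211 = 30.0539
  (148 − 113.147)²/113.147 = 10.7359
  (220 − 261.577)²/261.577 = 6.6086
  (212 − 169.207)²/169.207 = 10.8225
  (202 − 203.216)²/203.216 = 0.0073
  (239 − 215.781)²/215.781 = 2.4985
  (150 − 139.582)²/139.582 = 0.7776
  (134 − 167.637)²/167.637 = 6.7494
χ² = 2.3140 + 30.0539 + 10.7359 + 6.6086 + 10.8225 + 0.0073 + 2.4985 + 0.7776 + 6.7494 = 70.57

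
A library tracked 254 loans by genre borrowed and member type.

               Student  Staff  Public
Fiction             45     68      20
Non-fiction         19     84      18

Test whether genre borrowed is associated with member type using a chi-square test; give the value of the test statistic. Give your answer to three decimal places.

Row totals: 133, 121. Column totals: 64, 152, 38. Grand total N = 254.
Expected counts (row total × column total / N):
  Fiction, Student: 133×64/254 = 33.5118
  Fiction, Staff: 133×152/254 = 79.5906
  Fiction, Public: 133×38/254 = 19.8976
  Non-fiction, Student: 121×64/254 = 30.4882
  Non-fiction, Staff: 121×152/254 = 72.4094
  Non-fiction, Public: 121×38/254 = 18.1024
Contributions (O − E)²/E:
  (45 − 33.5118)²/33.5118 = 3.9383
  (68 − 79.5906)²/79.5906 = 1.6879
  (20 − 19.8976)²/19.8976 = 0.0005
  (19 − 30.4882)²/30.4882 = 4.3288
  (84 − 72.4094)²/72.4094 = 1.8553
  (18 − 18.1024)²/18.1024 = 0.0006
χ² = 3.9383 + 1.6879 + 0.0005 + 4.3288 + 1.8553 + 0.0006 = 11.811

11.811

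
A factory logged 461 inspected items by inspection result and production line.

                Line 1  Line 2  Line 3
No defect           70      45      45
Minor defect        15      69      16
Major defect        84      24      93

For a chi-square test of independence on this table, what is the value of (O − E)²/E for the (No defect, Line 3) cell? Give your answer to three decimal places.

1.336

Row total (No defect) = 160; column total (Line 3) = 154; N = 461.
Expected count E = 160 × 154 / 461 = 53.44902.
Contribution = (O − E)²/E = (45 − 53.44902)² / 53.44902 = 1.336.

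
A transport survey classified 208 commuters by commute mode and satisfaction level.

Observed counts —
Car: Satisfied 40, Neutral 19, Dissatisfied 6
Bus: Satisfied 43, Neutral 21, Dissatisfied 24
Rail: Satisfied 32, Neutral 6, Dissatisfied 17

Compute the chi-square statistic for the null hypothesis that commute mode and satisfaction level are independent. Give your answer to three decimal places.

13.605

Row totals: 65, 88, 55. Column totals: 115, 46, 47. Grand total N = 208.
Expected counts (row total × column total / N):
  Car, Satisfied: 65×115/208 = 35.9375
  Car, Neutral: 65×46/208 = 14.3750
  Car, Dissatisfied: 65×47/208 = 14.6875
  Bus, Satisfied: 88×115/208 = 48.6538
  Bus, Neutral: 88×46/208 = 19.4615
  Bus, Dissatisfied: 88×47/208 = 19.8846
  Rail, Satisfied: 55×115/208 = 30.4087
  Rail, Neutral: 55×46/208 = 12.1635
  Rail, Dissatisfied: 55×47/208 = 12.4279
Contributions (O − E)²/E:
  (40 − 35.9375)²/35.9375 = 0.4592
  (19 − 14.3750)²/14.3750 = 1.4880
  (6 − 14.6875)²/14.6875 = 5.1386
  (43 − 48.6538)²/48.6538 = 0.6570
  (21 − 19.4615)²/19.4615 = 0.1216
  (24 − 19.8846)²/19.8846 = 0.8517
  (32 − 30.4087)²/30.4087 = 0.0833
  (6 − 12.1635)²/12.1635 = 3.1232
  (17 − 12.4279)²/12.4279 = 1.6820
χ² = 0.4592 + 1.4880 + 5.1386 + 0.6570 + 0.1216 + 0.8517 + 0.0833 + 3.1232 + 1.6820 = 13.605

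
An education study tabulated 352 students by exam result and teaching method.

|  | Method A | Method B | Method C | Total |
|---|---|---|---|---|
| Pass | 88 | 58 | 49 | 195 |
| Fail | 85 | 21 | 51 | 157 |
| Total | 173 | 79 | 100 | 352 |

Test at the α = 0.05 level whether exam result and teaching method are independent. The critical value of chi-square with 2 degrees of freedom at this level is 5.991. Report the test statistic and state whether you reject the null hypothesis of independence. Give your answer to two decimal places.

Grand total N = 352.
Expected counts (row total × column total / N):
  Pass, Method A: 195×173/352 = 95.838
  Pass, Method B: 195×79/352 = 43.764
  Pass, Method C: 195×100/352 = 55.398
  Fail, Method A: 157×173/352 = 77.162
  Fail, Method B: 157×79/352 = 35.236
  Fail, Method C: 157×100/352 = 44.602
Contributions (O − E)²/E:
  (88 − 95.838)²/95.838 = 0.6410
  (58 − 43.764)²/43.764 = 4.6308
  (49 − 55.398)²/55.398 = 0.7389
  (85 − 77.162)²/77.162 = 0.7962
  (21 − 35.236)²/35.236 = 5.7516
  (51 − 44.602)²/44.602 = 0.9178
χ² = 0.6410 + 4.6308 + 0.7389 + 0.7962 + 5.7516 + 0.9178 = 13.48
df = (2−1)(3−1) = 2. Since 13.48 > 5.991, reject the null hypothesis of independence at α = 0.05.

13.48; reject H₀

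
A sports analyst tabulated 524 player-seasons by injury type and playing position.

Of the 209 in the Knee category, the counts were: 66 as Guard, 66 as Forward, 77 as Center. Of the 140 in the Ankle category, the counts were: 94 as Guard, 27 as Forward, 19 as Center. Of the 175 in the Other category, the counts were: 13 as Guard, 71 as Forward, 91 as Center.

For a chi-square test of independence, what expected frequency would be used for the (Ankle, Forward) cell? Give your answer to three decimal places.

43.817

Row total (Ankle) = 140; column total (Forward) = 164; grand total N = 524.
Expected count = (row total × column total) / N = 140 × 164 / 524 = 43.817.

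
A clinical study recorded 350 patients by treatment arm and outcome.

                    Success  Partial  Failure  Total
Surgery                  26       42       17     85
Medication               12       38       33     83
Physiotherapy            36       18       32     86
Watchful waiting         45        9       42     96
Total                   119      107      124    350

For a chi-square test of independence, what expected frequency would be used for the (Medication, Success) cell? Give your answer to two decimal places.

Row total (Medication) = 83; column total (Success) = 119; grand total N = 350.
Expected count = (row total × column total) / N = 83 × 119 / 350 = 28.22.

28.22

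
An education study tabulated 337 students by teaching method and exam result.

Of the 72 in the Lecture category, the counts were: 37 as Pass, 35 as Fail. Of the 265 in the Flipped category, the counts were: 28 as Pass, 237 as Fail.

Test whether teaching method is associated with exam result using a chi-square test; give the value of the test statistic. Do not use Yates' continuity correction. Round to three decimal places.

60.608

Row totals: 72, 265. Column totals: 65, 272. Grand total N = 337.
Expected counts (row total × column total / N):
  Lecture, Pass: 72×65/337 = 13.88724
  Lecture, Fail: 72×272/337 = 58.11276
  Flipped, Pass: 265×65/337 = 51.11276
  Flipped, Fail: 265×272/337 = 213.88724
Contributions (O − E)²/E:
  (37 − 13.88724)²/13.88724 = 38.4669
  (35 − 58.11276)²/58.11276 = 9.1925
  (28 − 51.11276)²/51.11276 = 10.4514
  (237 − 213.88724)²/213.88724 = 2.4976
χ² = 38.4669 + 9.1925 + 10.4514 + 2.4976 = 60.608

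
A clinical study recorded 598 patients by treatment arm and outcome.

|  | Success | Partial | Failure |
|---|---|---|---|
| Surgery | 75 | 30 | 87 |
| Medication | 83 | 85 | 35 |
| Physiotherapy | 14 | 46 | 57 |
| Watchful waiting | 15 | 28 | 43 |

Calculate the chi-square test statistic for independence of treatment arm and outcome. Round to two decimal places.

Row totals: 192, 203, 117, 86. Column totals: 187, 189, 222. Grand total N = 598.
Expected counts (row total × column total / N):
  Surgery, Success: 192×187/598 = 60.040
  Surgery, Partial: 192×189/598 = 60.682
  Surgery, Failure: 192×222/598 = 71.278
  Medication, Success: 203×187/598 = 63.480
  Medication, Partial: 203×189/598 = 64.159
  Medication, Failure: 203×222/598 = 75.361
  Physiotherapy, Success: 117×187/598 = 36.587
  Physiotherapy, Partial: 117×189/598 = 36.978
  Physiotherapy, Failure: 117×222/598 = 43.435
  Watchful waiting, Success: 86×187/598 = 26.893
  Watchful waiting, Partial: 86×189/598 = 27.181
  Watchful waiting, Failure: 86×222/598 = 31.926
Contributions (O − E)²/E:
  (75 − 60.040)²/60.040 = 3.7275
  (30 − 60.682)²/60.682 = 15.5134
  (87 − 71.278)²/71.278 = 3.4678
  (83 − 63.480)²/63.480 = 6.0024
  (85 − 64.159)²/64.159 = 6.7699
  (35 − 75.361)²/75.361 = 21.6161
  (14 − 36.587)²/36.587 = 13.9441
  (46 − 36.978)²/36.978 = 2.2012
  (57 − 43.435)²/43.435 = 4.2364
  (15 − 26.893)²/26.893 = 5.2595
  (28 − 27.181)²/27.181 = 0.0247
  (43 − 31.926)²/31.926 = 3.8412
χ² = 3.7275 + 15.5134 + 3.4678 + 6.0024 + 6.7699 + 21.6161 + 13.9441 + 2.2012 + 4.2364 + 5.2595 + 0.0247 + 3.8412 = 86.60

86.60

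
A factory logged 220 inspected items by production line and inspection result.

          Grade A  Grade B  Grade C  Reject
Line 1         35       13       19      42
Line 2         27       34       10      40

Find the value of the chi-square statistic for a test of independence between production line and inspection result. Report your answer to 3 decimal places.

13.240

Row totals: 109, 111. Column totals: 62, 47, 29, 82. Grand total N = 220.
Expected counts (row total × column total / N):
  Line 1, Grade A: 109×62/220 = 30.7182
  Line 1, Grade B: 109×47/220 = 23.2864
  Line 1, Grade C: 109×29/220 = 14.3682
  Line 1, Reject: 109×82/220 = 40.6273
  Line 2, Grade A: 111×62/220 = 31.2818
  Line 2, Grade B: 111×47/220 = 23.7136
  Line 2, Grade C: 111×29/220 = 14.6318
  Line 2, Reject: 111×82/220 = 41.3727
Contributions (O − E)²/E:
  (35 − 30.7182)²/30.7182 = 0.5968
  (13 − 23.2864)²/23.2864 = 4.5439
  (19 − 14.3682)²/14.3682 = 1.4931
  (42 − 40.6273)²/40.6273 = 0.0464
  (27 − 31.2818)²/31.2818 = 0.5861
  (34 − 23.7136)²/23.7136 = 4.4620
  (10 − 14.6318)²/14.6318 = 1.4662
  (40 − 41.3727)²/41.3727 = 0.0455
χ² = 0.5968 + 4.5439 + 1.4931 + 0.0464 + 0.5861 + 4.4620 + 1.4662 + 0.0455 = 13.240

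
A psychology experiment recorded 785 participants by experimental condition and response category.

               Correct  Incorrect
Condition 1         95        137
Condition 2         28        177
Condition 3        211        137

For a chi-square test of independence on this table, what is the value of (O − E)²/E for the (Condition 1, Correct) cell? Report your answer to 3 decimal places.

Row total (Condition 1) = 232; column total (Correct) = 334; N = 785.
Expected count E = 232 × 334 / 785 = 98.71083.
Contribution = (O − E)²/E = (95 − 98.71083)² / 98.71083 = 0.140.

0.140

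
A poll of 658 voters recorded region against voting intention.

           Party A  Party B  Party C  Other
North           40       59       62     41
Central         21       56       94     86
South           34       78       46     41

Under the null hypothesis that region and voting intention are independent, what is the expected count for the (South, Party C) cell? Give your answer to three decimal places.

Row total (South) = 199; column total (Party C) = 202; grand total N = 658.
Expected count = (row total × column total) / N = 199 × 202 / 658 = 61.091.

61.091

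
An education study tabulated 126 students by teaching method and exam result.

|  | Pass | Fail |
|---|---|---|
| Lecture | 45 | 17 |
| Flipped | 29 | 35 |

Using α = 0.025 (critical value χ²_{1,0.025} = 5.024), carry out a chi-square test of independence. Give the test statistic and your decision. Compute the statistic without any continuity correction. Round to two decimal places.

9.66; reject H₀

Row totals: 62, 64. Column totals: 74, 52. Grand total N = 126.
Expected counts (row total × column total / N):
  Lecture, Pass: 62×74/126 = 36.413
  Lecture, Fail: 62×52/126 = 25.587
  Flipped, Pass: 64×74/126 = 37.587
  Flipped, Fail: 64×52/126 = 26.413
Contributions (O − E)²/E:
  (45 − 36.413)²/36.413 = 2.0250
  (17 − 25.587)²/25.587 = 2.8818
  (29 − 37.587)²/37.587 = 1.9618
  (35 − 26.413)²/26.413 = 2.7917
χ² = 2.0250 + 2.8818 + 1.9618 + 2.7917 = 9.66
df = (2−1)(2−1) = 1. Since 9.66 > 5.024, reject the null hypothesis of independence at α = 0.025.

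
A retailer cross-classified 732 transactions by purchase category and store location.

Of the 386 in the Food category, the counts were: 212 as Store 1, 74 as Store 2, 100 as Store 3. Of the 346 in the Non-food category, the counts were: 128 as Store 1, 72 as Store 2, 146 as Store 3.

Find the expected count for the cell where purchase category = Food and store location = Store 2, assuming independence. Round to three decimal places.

76.989

Row total (Food) = 386; column total (Store 2) = 146; grand total N = 732.
Expected count = (row total × column total) / N = 386 × 146 / 732 = 76.989.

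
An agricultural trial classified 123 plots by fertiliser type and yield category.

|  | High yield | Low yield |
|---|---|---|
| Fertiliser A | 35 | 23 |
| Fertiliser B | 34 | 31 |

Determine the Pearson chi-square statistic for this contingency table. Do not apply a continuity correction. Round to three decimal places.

Row totals: 58, 65. Column totals: 69, 54. Grand total N = 123.
Expected counts (row total × column total / N):
  Fertiliser A, High yield: 58×69/123 = 32.5366
  Fertiliser A, Low yield: 58×54/123 = 25.4634
  Fertiliser B, High yield: 65×69/123 = 36.4634
  Fertiliser B, Low yield: 65×54/123 = 28.5366
Contributions (O − E)²/E:
  (35 − 32.5366)²/32.5366 = 0.1865
  (23 − 25.4634)²/25.4634 = 0.2383
  (34 − 36.4634)²/36.4634 = 0.1664
  (31 − 28.5366)²/28.5366 = 0.2127
χ² = 0.1865 + 0.2383 + 0.1664 + 0.2127 = 0.804

0.804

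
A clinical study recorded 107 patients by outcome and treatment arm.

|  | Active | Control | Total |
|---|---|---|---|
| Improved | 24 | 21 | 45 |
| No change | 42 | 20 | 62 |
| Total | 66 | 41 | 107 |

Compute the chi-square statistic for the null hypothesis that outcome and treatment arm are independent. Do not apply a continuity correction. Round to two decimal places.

Grand total N = 107.
Expected counts (row total × column total / N):
  Improved, Active: 45×66/107 = 27.757
  Improved, Control: 45×41/107 = 17.243
  No change, Active: 62×66/107 = 38.243
  No change, Control: 62×41/107 = 23.757
Contributions (O − E)²/E:
  (24 − 27.757)²/27.757 = 0.5085
  (21 − 17.243)²/17.243 = 0.8186
  (42 − 38.243)²/38.243 = 0.3691
  (20 − 23.757)²/23.757 = 0.5941
χ² = 0.5085 + 0.8186 + 0.3691 + 0.5941 = 2.29

2.29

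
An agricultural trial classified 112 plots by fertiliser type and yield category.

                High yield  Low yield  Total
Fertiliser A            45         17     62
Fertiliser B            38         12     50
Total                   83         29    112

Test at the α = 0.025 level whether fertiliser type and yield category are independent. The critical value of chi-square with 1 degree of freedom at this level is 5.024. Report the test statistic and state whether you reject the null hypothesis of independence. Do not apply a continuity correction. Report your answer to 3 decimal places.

Grand total N = 112.
Expected counts (row total × column total / N):
  Fertiliser A, High yield: 62×83/112 = 45.9464
  Fertiliser A, Low yield: 62×29/112 = 16.0536
  Fertiliser B, High yield: 50×83/112 = 37.0536
  Fertiliser B, Low yield: 50×29/112 = 12.9464
Contributions (O − E)²/E:
  (45 − 45.9464)²/45.9464 = 0.0195
  (17 − 16.0536)²/16.0536 = 0.0558
  (38 − 37.0536)²/37.0536 = 0.0242
  (12 − 12.9464)²/12.9464 = 0.0692
χ² = 0.0195 + 0.0558 + 0.0242 + 0.0692 = 0.169
df = (2−1)(2−1) = 1. Since 0.169 < 5.024, fail to reject the null hypothesis of independence at α = 0.025.

0.169; fail to reject H₀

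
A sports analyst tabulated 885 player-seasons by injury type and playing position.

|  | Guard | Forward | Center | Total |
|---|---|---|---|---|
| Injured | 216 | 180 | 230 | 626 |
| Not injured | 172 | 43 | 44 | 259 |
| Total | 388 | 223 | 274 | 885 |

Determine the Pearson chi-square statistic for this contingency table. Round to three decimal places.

76.359

Grand total N = 885.
Expected counts (row total × column total / N):
  Injured, Guard: 626×388/885 = 274.4497
  Injured, Forward: 626×223/885 = 157.7379
  Injured, Center: 626×274/885 = 193.8124
  Not injured, Guard: 259×388/885 = 113.5503
  Not injured, Forward: 259×223/885 = 65.2621
  Not injured, Center: 259×274/885 = 80.1876
Contributions (O − E)²/E:
  (216 − 274.4497)²/274.4497 = 12.4481
  (180 − 157.7379)²/157.7379 = 3.1419
  (230 − 193.8124)²/193.8124 = 6.7568
  (172 − 113.5503)²/113.5503 = 30.0868
  (43 − 65.2621)²/65.2621 = 7.5940
  (44 − 80.1876)²/80.1876 = 16.3310
χ² = 12.4481 + 3.1419 + 6.7568 + 30.0868 + 7.5940 + 16.3310 = 76.359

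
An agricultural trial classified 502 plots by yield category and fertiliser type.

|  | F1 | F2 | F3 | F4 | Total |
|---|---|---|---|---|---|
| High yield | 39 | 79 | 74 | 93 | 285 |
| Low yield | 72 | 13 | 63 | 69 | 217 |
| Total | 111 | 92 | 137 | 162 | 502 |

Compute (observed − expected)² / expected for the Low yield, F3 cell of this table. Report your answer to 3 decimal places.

0.241

Row total (Low yield) = 217; column total (F3) = 137; N = 502.
Expected count E = 217 × 137 / 502 = 59.2211.
Contribution = (O − E)²/E = (63 − 59.2211)² / 59.2211 = 0.241.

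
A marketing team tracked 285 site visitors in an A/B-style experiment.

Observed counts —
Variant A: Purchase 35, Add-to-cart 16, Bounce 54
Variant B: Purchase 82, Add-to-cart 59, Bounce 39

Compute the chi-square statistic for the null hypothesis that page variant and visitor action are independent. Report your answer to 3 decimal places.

28.167

Row totals: 105, 180. Column totals: 117, 75, 93. Grand total N = 285.
Expected counts (row total × column total / N):
  Variant A, Purchase: 105×117/285 = 43.1053
  Variant A, Add-to-cart: 105×75/285 = 27.6316
  Variant A, Bounce: 105×93/285 = 34.2632
  Variant B, Purchase: 180×117/285 = 73.8947
  Variant B, Add-to-cart: 180×75/285 = 47.3684
  Variant B, Bounce: 180×93/285 = 58.7368
Contributions (O − E)²/E:
  (35 − 43.1053)²/43.1053 = 1.5241
  (16 − 27.6316)²/27.6316 = 4.8964
  (54 − 34.2632)²/34.2632 = 11.3691
  (82 − 73.8947)²/73.8947 = 0.8890
  (59 − 47.3684)²/47.3684 = 2.8562
  (39 − 58.7368)²/58.7368 = 6.6320
χ² = 1.5241 + 4.8964 + 11.3691 + 0.8890 + 2.8562 + 6.6320 = 28.167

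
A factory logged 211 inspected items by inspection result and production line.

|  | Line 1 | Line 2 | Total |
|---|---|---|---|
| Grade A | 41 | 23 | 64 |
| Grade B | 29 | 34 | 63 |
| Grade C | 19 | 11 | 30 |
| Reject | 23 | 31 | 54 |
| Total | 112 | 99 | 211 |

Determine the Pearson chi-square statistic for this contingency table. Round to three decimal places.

8.007

Grand total N = 211.
Expected counts (row total × column total / N):
  Grade A, Line 1: 64×112/211 = 33.9716
  Grade A, Line 2: 64×99/211 = 30.0284
  Grade B, Line 1: 63×112/211 = 33.4408
  Grade B, Line 2: 63×99/211 = 29.5592
  Grade C, Line 1: 30×112/211 = 15.9242
  Grade C, Line 2: 30×99/211 = 14.0758
  Reject, Line 1: 54×112/211 = 28.6635
  Reject, Line 2: 54×99/211 = 25.3365
Contributions (O − E)²/E:
  (41 − 33.9716)²/33.9716 = 1.4541
  (23 − 30.0284)²/30.0284 = 1.6451
  (29 − 33.4408)²/33.4408 = 0.5897
  (34 − 29.5592)²/29.5592 = 0.6672
  (19 − 15.9242)²/15.9242 = 0.5941
  (11 − 14.0758)²/14.0758 = 0.6721
  (23 − 28.6635)²/28.6635 = 1.1190
  (31 − 25.3365)²/25.3365 = 1.2660
χ² = 1.4541 + 1.6451 + 0.5897 + 0.6672 + 0.5941 + 0.6721 + 1.1190 + 1.2660 = 8.007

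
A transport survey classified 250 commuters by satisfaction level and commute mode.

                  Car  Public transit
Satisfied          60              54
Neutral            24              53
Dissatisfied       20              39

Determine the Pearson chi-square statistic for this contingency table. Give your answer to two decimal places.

Row totals: 114, 77, 59. Column totals: 104, 146. Grand total N = 250.
Expected counts (row total × column total / N):
  Satisfied, Car: 114×104/250 = 47.424
  Satisfied, Public transit: 114×146/250 = 66.576
  Neutral, Car: 77×104/250 = 32.032
  Neutral, Public transit: 77×146/250 = 44.968
  Dissatisfied, Car: 59×104/250 = 24.544
  Dissatisfied, Public transit: 59×146/250 = 34.456
Contributions (O − E)²/E:
  (60 − 47.424)²/47.424 = 3.3349
  (54 − 66.576)²/66.576 = 2.3756
  (24 − 32.032)²/32.032 = 2.0140
  (53 − 44.968)²/44.968 = 1.4346
  (20 − 24.544)²/24.544 = 0.8413
  (39 − 34.456)²/34.456 = 0.5993
χ² = 3.3349 + 2.3756 + 2.0140 + 1.4346 + 0.8413 + 0.5993 = 10.60

10.60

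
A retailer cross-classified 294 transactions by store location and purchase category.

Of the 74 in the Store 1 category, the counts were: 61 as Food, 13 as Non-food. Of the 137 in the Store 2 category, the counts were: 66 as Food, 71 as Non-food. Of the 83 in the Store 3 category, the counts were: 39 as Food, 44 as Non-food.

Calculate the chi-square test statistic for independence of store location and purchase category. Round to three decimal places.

Row totals: 74, 137, 83. Column totals: 166, 128. Grand total N = 294.
Expected counts (row total × column total / N):
  Store 1, Food: 74×166/294 = 41.7823
  Store 1, Non-food: 74×128/294 = 32.2177
  Store 2, Food: 137×166/294 = 77.3537
  Store 2, Non-food: 137×128/294 = 59.6463
  Store 3, Food: 83×166/294 = 46.8639
  Store 3, Non-food: 83×128/294 = 36.1361
Contributions (O − E)²/E:
  (61 − 41.7823)²/41.7823 = 8.8391
  (13 − 32.2177)²/32.2177 = 11.4633
  (66 − 77.3537)²/77.3537 = 1.6665
  (71 − 59.6463)²/59.6463 = 2.1612
  (39 − 46.8639)²/46.8639 = 1.3196
  (44 − 36.1361)²/36.1361 = 1.7113
χ² = 8.8391 + 11.4633 + 1.6665 + 2.1612 + 1.3196 + 1.7113 = 27.161

27.161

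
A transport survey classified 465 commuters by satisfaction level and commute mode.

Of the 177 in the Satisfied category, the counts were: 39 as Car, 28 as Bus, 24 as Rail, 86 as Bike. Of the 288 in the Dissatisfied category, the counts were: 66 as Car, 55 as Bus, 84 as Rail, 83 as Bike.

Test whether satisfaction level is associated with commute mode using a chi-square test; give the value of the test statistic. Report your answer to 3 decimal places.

Row totals: 177, 288. Column totals: 105, 83, 108, 169. Grand total N = 465.
Expected counts (row total × column total / N):
  Satisfied, Car: 177×105/465 = 39.9677
  Satisfied, Bus: 177×83/465 = 31.5935
  Satisfied, Rail: 177×108/465 = 41.1097
  Satisfied, Bike: 177×169/465 = 64.3290
  Dissatisfied, Car: 288×105/465 = 65.0323
  Dissatisfied, Bus: 288×83/465 = 51.4065
  Dissatisfied, Rail: 288×108/465 = 66.8903
  Dissatisfied, Bike: 288×169/465 = 104.6710
Contributions (O − E)²/E:
  (39 − 39.9677)²/39.9677 = 0.0234
  (28 − 31.5935)²/31.5935 = 0.4087
  (24 − 41.1097)²/41.1097 = 7.1210
  (86 − 64.3290)²/64.3290 = 7.3005
  (66 − 65.0323)²/65.0323 = 0.0144
  (55 − 51.4065)²/51.4065 = 0.2512
  (84 − 66.8903)²/66.8903 = 4.3764
  (83 − 104.6710)²/104.6710 = 4.4867
χ² = 0.0234 + 0.4087 + 7.1210 + 7.3005 + 0.0144 + 0.2512 + 4.3764 + 4.4867 = 23.982

23.982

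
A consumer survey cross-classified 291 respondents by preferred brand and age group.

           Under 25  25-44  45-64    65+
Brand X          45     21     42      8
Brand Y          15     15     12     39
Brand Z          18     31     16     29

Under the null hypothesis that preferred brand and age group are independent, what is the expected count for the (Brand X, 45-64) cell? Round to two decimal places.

27.90

Row total (Brand X) = 116; column total (45-64) = 70; grand total N = 291.
Expected count = (row total × column total) / N = 116 × 70 / 291 = 27.90.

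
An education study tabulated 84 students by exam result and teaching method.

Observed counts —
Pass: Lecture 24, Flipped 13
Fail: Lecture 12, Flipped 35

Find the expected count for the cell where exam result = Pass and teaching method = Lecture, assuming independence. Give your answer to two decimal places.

15.86

Row total (Pass) = 37; column total (Lecture) = 36; grand total N = 84.
Expected count = (row total × column total) / N = 37 × 36 / 84 = 15.86.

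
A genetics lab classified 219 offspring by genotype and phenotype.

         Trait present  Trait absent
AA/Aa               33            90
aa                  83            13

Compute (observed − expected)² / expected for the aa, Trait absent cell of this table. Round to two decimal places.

Row total (aa) = 96; column total (Trait absent) = 103; N = 219.
Expected count E = 96 × 103 / 219 = 45.151.
Contribution = (O − E)²/E = (13 − 45.151)² / 45.151 = 22.89.

22.89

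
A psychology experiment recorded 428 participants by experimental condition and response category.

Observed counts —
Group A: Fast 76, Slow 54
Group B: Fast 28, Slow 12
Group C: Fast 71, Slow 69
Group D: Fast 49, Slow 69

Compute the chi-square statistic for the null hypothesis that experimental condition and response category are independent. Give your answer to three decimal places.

12.634

Row totals: 130, 40, 140, 118. Column totals: 224, 204. Grand total N = 428.
Expected counts (row total × column total / N):
  Group A, Fast: 130×224/428 = 68.0374
  Group A, Slow: 130×204/428 = 61.9626
  Group B, Fast: 40×224/428 = 20.9346
  Group B, Slow: 40×204/428 = 19.0654
  Group C, Fast: 140×224/428 = 73.2710
  Group C, Slow: 140×204/428 = 66.7290
  Group D, Fast: 118×224/428 = 61.7570
  Group D, Slow: 118×204/428 = 56.2430
Contributions (O − E)²/E:
  (76 − 68.0374)²/68.0374 = 0.9319
  (54 − 61.9626)²/61.9626 = 1.0232
  (28 − 20.9346)²/20.9346 = 2.3846
  (12 − 19.0654)²/19.0654 = 2.6183
  (71 − 73.2710)²/73.2710 = 0.0704
  (69 − 66.7290)²/66.7290 = 0.0773
  (49 − 61.7570)²/61.7570 = 2.6352
  (69 − 56.2430)²/56.2430 = 2.8935
χ² = 0.9319 + 1.0232 + 2.3846 + 2.6183 + 0.0704 + 0.0773 + 2.6352 + 2.8935 = 12.634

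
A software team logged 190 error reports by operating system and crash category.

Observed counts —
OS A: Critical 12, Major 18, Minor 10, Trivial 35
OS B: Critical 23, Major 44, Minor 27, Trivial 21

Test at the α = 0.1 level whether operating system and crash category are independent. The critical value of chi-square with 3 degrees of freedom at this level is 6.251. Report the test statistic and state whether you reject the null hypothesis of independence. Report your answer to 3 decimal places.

18.050; reject H₀

Row totals: 75, 115. Column totals: 35, 62, 37, 56. Grand total N = 190.
Expected counts (row total × column total / N):
  OS A, Critical: 75×35/190 = 13.8158
  OS A, Major: 75×62/190 = 24.4737
  OS A, Minor: 75×37/190 = 14.6053
  OS A, Trivial: 75×56/190 = 22.1053
  OS B, Critical: 115×35/190 = 21.1842
  OS B, Major: 115×62/190 = 37.5263
  OS B, Minor: 115×37/190 = 22.3947
  OS B, Trivial: 115×56/190 = 33.8947
Contributions (O − E)²/E:
  (12 − 13.8158)²/13.8158 = 0.2386
  (18 − 24.4737)²/24.4737 = 1.7124
  (10 − 14.6053)²/14.6053 = 1.4521
  (35 − 22.1053)²/22.1053 = 7.5219
  (23 − 21.1842)²/21.1842 = 0.1556
  (44 − 37.5263)²/37.5263 = 1.1168
  (27 − 22.3947)²/22.3947 = 0.9470
  (21 − 33.8947)²/33.8947 = 4.9056
χ² = 0.2386 + 1.7124 + 1.4521 + 7.5219 + 0.1556 + 1.1168 + 0.9470 + 4.9056 = 18.050
df = (2−1)(4−1) = 3. Since 18.050 > 6.251, reject the null hypothesis of independence at α = 0.1.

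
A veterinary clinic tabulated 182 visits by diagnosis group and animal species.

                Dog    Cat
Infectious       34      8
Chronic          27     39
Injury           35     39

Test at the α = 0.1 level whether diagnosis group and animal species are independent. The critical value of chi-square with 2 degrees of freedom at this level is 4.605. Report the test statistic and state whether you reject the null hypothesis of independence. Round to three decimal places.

17.998; reject H₀

Row totals: 42, 66, 74. Column totals: 96, 86. Grand total N = 182.
Expected counts (row total × column total / N):
  Infectious, Dog: 42×96/182 = 22.1538
  Infectious, Cat: 42×86/182 = 19.8462
  Chronic, Dog: 66×96/182 = 34.8132
  Chronic, Cat: 66×86/182 = 31.1868
  Injury, Dog: 74×96/182 = 39.0330
  Injury, Cat: 74×86/182 = 34.9670
Contributions (O − E)²/E:
  (34 − 22.1538)²/22.1538 = 6.3345
  (8 − 19.8462)²/19.8462 = 7.0710
  (27 − 34.8132)²/34.8132 = 1.7535
  (39 − 31.1868)²/31.1868 = 1.9574
  (35 − 39.0330)²/39.0330 = 0.4167
  (39 − 34.9670)²/34.9670 = 0.4652
χ² = 6.3345 + 7.0710 + 1.7535 + 1.9574 + 0.4167 + 0.4652 = 17.998
df = (3−1)(2−1) = 2. Since 17.998 > 4.605, reject the null hypothesis of independence at α = 0.1.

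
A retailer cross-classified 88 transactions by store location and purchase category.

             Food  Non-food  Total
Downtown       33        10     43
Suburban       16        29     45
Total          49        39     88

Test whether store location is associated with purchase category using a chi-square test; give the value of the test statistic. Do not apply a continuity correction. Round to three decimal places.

15.117

Grand total N = 88.
Expected counts (row total × column total / N):
  Downtown, Food: 43×49/88 = 23.9432
  Downtown, Non-food: 43×39/88 = 19.0568
  Suburban, Food: 45×49/88 = 25.0568
  Suburban, Non-food: 45×39/88 = 19.9432
Contributions (O − E)²/E:
  (33 − 23.9432)²/23.9432 = 3.4258
  (10 − 19.0568)²/19.0568 = 4.3043
  (16 − 25.0568)²/25.0568 = 3.2736
  (29 − 19.9432)²/19.9432 = 4.1130
χ² = 3.4258 + 4.3043 + 3.2736 + 4.1130 = 15.117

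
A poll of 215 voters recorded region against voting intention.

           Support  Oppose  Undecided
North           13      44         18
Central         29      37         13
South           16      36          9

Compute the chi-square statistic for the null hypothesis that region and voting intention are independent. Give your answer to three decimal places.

8.548

Row totals: 75, 79, 61. Column totals: 58, 117, 40. Grand total N = 215.
Expected counts (row total × column total / N):
  North, Support: 75×58/215 = 20.2326
  North, Oppose: 75×117/215 = 40.8140
  North, Undecided: 75×40/215 = 13.9535
  Central, Support: 79×58/215 = 21.3116
  Central, Oppose: 79×117/215 = 42.9907
  Central, Undecided: 79×40/215 = 14.6977
  South, Support: 61×58/215 = 16.4558
  South, Oppose: 61×117/215 = 33.1953
  South, Undecided: 61×40/215 = 11.3488
Contributions (O − E)²/E:
  (13 − 20.2326)²/20.2326 = 2.5855
  (44 − 40.8140)²/40.8140 = 0.2487
  (18 − 13.9535)²/13.9535 = 1.1735
  (29 − 21.3116)²/21.3116 = 2.7737
  (37 − 42.9907)²/42.9907 = 0.8348
  (13 − 14.6977)²/14.6977 = 0.1961
  (16 − 16.4558)²/16.4558 = 0.0126
  (36 − 33.1953)²/33.1953 = 0.2370
  (9 − 11.3488)²/11.3488 = 0.4861
χ² = 2.5855 + 0.2487 + 1.1735 + 2.7737 + 0.8348 + 0.1961 + 0.0126 + 0.2370 + 0.4861 = 8.548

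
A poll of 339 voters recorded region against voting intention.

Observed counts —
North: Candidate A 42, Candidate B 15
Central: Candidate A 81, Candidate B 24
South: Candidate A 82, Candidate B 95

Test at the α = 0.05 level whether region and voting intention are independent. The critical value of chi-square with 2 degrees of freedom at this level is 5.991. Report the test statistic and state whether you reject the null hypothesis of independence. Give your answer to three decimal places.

Row totals: 57, 105, 177. Column totals: 205, 134. Grand total N = 339.
Expected counts (row total × column total / N):
  North, Candidate A: 57×205/339 = 34.4690
  North, Candidate B: 57×134/339 = 22.5310
  Central, Candidate A: 105×205/339 = 63.4956
  Central, Candidate B: 105×134/339 = 41.5044
  South, Candidate A: 177×205/339 = 107.0354
  South, Candidate B: 177×134/339 = 69.9646
Contributions (O − E)²/E:
  (42 − 34.4690)²/34.4690 = 1.6454
  (15 − 22.5310)²/22.5310 = 2.5172
  (81 − 63.4956)²/63.4956 = 4.8256
  (24 − 41.5044)²/41.5044 = 7.3824
  (82 − 107.0354)²/107.0354 = 5.8557
  (95 − 69.9646)²/69.9646 = 8.9584
χ² = 1.6454 + 2.5172 + 4.8256 + 7.3824 + 5.8557 + 8.9584 = 31.185
df = (3−1)(2−1) = 2. Since 31.185 > 5.991, reject the null hypothesis of independence at α = 0.05.

31.185; reject H₀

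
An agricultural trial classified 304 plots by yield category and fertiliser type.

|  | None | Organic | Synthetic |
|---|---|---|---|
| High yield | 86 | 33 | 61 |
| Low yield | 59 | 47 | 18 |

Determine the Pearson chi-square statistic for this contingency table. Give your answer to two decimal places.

21.29

Row totals: 180, 124. Column totals: 145, 80, 79. Grand total N = 304.
Expected counts (row total × column total / N):
  High yield, None: 180×145/304 = 85.855
  High yield, Organic: 180×80/304 = 47.368
  High yield, Synthetic: 180×79/304 = 46.776
  Low yield, None: 124×145/304 = 59.145
  Low yield, Organic: 124×80/304 = 32.632
  Low yield, Synthetic: 124×79/304 = 32.224
Contributions (O − E)²/E:
  (86 − 85.855)²/85.855 = 0.0002
  (33 − 47.368)²/47.368 = 4.3582
  (61 − 46.776)²/46.776 = 4.3253
  (59 − 59.145)²/59.145 = 0.0004
  (47 − 32.632)²/32.632 = 6.3263
  (18 − 32.224)²/32.224 = 6.2786
χ² = 0.0002 + 4.3582 + 4.3253 + 0.0004 + 6.3263 + 6.2786 = 21.29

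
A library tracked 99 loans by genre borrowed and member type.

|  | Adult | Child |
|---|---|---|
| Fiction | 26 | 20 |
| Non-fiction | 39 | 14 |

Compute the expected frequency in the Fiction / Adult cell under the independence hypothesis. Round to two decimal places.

30.20

Row total (Fiction) = 46; column total (Adult) = 65; grand total N = 99.
Expected count = (row total × column total) / N = 46 × 65 / 99 = 30.20.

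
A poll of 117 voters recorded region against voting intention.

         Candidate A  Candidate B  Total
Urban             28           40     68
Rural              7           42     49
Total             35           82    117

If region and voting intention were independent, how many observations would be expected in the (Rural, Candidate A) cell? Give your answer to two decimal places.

14.66

Row total (Rural) = 49; column total (Candidate A) = 35; grand total N = 117.
Expected count = (row total × column total) / N = 49 × 35 / 117 = 14.66.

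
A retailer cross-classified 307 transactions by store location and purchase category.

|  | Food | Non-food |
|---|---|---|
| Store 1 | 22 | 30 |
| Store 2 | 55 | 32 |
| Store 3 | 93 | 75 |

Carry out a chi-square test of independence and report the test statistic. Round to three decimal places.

Row totals: 52, 87, 168. Column totals: 170, 137. Grand total N = 307.
Expected counts (row total × column total / N):
  Store 1, Food: 52×170/307 = 28.7948
  Store 1, Non-food: 52×137/307 = 23.2052
  Store 2, Food: 87×170/307 = 48.1759
  Store 2, Non-food: 87×137/307 = 38.8241
  Store 3, Food: 168×170/307 = 93.0293
  Store 3, Non-food: 168×137/307 = 74.9707
Contributions (O − E)²/E:
  (22 − 28.7948)²/28.7948 = 1.6034
  (30 − 23.2052)²/23.2052 = 1.9896
  (55 − 48.1759)²/48.1759 = 0.9666
  (32 − 38.8241)²/38.8241 = 1.1995
  (93 − 93.0293)²/93.0293 = 0.0000
  (75 − 74.9707)²/74.9707 = 0.0000
χ² = 1.6034 + 1.9896 + 0.9666 + 1.1995 + 0.0000 + 0.0000 = 5.759

5.759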